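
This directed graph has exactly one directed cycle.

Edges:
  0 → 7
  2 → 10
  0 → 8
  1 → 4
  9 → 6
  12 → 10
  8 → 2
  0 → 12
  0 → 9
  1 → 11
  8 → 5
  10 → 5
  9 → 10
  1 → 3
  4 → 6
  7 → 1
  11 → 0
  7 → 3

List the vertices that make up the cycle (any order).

DFS with gray/black marking from 0:
0 gray
  12 gray
    10 gray
      5 gray
      5 black
    10 black
  12 black
  9 gray
    6 gray
    6 black
    9→10: 10 black — skip
  9 black
  8 gray
    2 gray
      2→10: 10 black — skip
    2 black
    8→5: 5 black — skip
  8 black
  7 gray
    1 gray
      4 gray
        4→6: 6 black — skip
      4 black
      3 gray
      3 black
      11 gray
        11→0: 0 is gray → back edge
Back edge closes the cycle 0 → 7 → 1 → 11 → 0; its vertices are {0, 1, 7, 11}.

0, 1, 7, 11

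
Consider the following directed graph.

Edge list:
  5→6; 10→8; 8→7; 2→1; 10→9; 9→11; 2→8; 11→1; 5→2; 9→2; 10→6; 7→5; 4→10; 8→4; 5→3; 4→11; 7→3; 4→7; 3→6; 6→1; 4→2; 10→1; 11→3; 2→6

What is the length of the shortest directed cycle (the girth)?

3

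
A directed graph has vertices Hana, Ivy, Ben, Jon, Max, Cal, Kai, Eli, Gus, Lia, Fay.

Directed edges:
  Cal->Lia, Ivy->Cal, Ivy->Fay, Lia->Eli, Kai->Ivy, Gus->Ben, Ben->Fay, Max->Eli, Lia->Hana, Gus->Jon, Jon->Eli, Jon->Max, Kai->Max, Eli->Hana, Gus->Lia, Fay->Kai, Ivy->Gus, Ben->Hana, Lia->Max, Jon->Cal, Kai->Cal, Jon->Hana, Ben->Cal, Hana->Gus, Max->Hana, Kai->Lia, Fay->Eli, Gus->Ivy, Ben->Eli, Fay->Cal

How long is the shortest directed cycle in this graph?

2

For each vertex v, BFS finds the shortest path from v back to v.
The shortest such closed walk is Ivy → Gus → Ivy, length 2.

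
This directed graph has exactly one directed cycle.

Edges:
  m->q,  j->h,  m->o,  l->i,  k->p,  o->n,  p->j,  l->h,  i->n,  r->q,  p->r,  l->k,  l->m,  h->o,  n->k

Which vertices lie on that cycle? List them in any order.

h, j, k, n, o, p

DFS with gray/black marking from k:
k gray
  p gray
    j gray
      h gray
        o gray
          n gray
            n→k: k is gray → back edge
Back edge closes the cycle k → p → j → h → o → n → k; its vertices are {h, j, k, n, o, p}.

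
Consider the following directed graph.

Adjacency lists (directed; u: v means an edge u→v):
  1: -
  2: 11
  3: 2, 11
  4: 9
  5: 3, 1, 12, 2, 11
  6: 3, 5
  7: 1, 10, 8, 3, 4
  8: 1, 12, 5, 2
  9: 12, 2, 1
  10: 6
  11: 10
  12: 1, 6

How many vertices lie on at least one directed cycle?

7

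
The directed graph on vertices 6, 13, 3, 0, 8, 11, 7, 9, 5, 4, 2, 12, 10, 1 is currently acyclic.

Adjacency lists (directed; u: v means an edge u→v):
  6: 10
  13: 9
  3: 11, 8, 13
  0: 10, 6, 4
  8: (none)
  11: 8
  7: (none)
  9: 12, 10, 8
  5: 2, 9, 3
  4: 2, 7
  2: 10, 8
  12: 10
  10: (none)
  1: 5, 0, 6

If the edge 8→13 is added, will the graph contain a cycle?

Adding 8→13 creates a cycle iff 13 can already reach 8.
Path from 13: 13 → 9 → 8.
So 13 → … → 8 → 13 is a cycle.

Yes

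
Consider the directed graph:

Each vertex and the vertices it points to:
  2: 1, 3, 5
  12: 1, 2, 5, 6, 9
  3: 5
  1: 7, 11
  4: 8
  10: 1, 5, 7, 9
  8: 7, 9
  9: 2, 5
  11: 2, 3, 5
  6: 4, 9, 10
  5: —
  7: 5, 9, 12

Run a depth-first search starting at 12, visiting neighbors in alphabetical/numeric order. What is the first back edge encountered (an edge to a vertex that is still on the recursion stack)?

DFS from 12 (visiting neighbors in alphabetical/numeric order); mark gray on enter, black on exit:
12 gray
  1 gray
    7 gray
      5 gray
      5 black
      9 gray
        2 gray
          2→1: 1 is gray → back edge
First back edge: 2 → 1.

2→1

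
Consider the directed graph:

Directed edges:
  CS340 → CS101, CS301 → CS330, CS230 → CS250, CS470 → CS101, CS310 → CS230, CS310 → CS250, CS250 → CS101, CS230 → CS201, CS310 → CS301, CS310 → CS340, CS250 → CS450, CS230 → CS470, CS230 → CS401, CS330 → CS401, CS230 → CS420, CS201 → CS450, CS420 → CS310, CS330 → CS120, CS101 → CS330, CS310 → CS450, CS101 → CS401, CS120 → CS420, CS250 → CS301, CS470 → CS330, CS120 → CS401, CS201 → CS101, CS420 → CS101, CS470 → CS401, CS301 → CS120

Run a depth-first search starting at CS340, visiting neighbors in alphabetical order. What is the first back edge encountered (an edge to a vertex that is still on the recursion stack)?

CS420->CS101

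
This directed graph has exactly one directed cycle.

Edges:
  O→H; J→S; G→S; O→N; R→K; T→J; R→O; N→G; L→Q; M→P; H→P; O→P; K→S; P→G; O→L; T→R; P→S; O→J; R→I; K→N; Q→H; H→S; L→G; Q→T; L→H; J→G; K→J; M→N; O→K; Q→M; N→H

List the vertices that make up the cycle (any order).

DFS with gray/black marking from Q:
Q gray
  H gray
    S gray
    S black
    P gray
      P→S: S black — skip
      G gray
        G→S: S black — skip
      G black
    P black
  H black
  T gray
    R gray
      O gray
        J gray
          J→G: G black — skip
          J→S: S black — skip
        J black
        L gray
          L→G: G black — skip
          L→H: H black — skip
          L→Q: Q is gray → back edge
Back edge closes the cycle Q → T → R → O → L → Q; its vertices are {L, O, Q, R, T}.

L, O, Q, R, T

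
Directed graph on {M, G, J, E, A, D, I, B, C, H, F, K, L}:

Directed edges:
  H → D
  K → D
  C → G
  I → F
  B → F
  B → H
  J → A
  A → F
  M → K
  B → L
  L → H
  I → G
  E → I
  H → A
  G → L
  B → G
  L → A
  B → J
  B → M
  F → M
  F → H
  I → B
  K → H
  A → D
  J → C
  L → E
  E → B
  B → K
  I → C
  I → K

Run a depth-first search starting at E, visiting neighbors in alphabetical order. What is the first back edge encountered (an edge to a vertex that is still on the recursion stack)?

A->F

DFS from E (visiting neighbors in alphabetical order); mark gray on enter, black on exit:
E gray
  B gray
    F gray
      H gray
        A gray
          D gray
          D black
          A→F: F is gray → back edge
First back edge: A → F.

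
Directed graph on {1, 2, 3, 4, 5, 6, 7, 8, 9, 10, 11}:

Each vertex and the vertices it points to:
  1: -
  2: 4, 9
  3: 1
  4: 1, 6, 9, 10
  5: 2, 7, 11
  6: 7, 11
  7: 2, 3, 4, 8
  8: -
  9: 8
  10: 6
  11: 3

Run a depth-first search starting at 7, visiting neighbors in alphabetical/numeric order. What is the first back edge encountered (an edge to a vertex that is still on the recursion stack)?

6->7

DFS from 7 (visiting neighbors in alphabetical/numeric order); mark gray on enter, black on exit:
7 gray
  2 gray
    4 gray
      1 gray
      1 black
      6 gray
        6→7: 7 is gray → back edge
First back edge: 6 → 7.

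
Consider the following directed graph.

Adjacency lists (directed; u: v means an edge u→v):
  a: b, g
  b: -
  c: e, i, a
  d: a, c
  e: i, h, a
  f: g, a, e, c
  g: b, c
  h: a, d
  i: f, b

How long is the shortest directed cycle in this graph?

For each vertex v, BFS finds the shortest path from v back to v.
The shortest such closed walk is e → i → f → e, length 3.

3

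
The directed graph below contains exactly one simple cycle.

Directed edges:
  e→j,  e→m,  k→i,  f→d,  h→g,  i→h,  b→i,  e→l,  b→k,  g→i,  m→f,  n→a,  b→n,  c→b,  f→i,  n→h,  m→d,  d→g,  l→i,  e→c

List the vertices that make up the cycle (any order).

g, h, i

DFS with gray/black marking from g:
g gray
  i gray
    h gray
      h→g: g is gray → back edge
Back edge closes the cycle g → i → h → g; its vertices are {g, h, i}.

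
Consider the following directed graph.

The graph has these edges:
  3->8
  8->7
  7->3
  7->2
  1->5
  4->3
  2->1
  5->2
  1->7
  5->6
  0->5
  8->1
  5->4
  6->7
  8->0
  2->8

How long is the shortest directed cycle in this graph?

For each vertex v, BFS finds the shortest path from v back to v.
The shortest such closed walk is 2 → 8 → 7 → 2, length 3.

3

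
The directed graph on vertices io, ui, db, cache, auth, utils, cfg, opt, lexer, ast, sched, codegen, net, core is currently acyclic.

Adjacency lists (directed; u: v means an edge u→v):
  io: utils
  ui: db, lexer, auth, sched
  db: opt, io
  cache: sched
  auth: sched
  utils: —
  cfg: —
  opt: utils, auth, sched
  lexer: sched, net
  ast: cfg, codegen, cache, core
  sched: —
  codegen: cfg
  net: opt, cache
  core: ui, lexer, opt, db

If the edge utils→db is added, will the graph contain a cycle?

Yes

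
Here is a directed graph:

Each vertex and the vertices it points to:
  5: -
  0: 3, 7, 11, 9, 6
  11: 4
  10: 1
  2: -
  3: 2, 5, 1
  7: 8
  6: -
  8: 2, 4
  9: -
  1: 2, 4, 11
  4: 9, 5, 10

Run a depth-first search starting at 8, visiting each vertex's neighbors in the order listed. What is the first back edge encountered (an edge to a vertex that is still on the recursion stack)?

1->4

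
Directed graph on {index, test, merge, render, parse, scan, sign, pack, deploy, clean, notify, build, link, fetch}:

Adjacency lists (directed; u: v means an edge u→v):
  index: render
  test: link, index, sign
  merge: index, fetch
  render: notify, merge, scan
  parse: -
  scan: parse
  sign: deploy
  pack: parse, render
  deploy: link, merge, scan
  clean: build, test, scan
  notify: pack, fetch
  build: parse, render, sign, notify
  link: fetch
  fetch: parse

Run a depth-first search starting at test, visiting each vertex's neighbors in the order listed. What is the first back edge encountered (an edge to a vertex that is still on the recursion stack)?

pack->render

DFS from test (visiting each vertex's neighbors in the order listed); mark gray on enter, black on exit:
test gray
  link gray
    fetch gray
      parse gray
      parse black
    fetch black
  link black
  index gray
    render gray
      notify gray
        pack gray
          pack→parse: parse black — skip
          pack→render: render is gray → back edge
First back edge: pack → render.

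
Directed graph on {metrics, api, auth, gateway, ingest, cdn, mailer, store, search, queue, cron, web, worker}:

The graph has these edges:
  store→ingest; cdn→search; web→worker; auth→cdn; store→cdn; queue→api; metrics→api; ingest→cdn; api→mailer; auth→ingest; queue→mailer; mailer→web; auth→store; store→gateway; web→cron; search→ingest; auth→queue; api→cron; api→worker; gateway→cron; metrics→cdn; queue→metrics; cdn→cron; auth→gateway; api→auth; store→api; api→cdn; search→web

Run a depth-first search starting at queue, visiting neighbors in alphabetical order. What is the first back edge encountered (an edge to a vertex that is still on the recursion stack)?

DFS from queue (visiting neighbors in alphabetical order); mark gray on enter, black on exit:
queue gray
  api gray
    auth gray
      cdn gray
        cron gray
        cron black
        search gray
          ingest gray
            ingest→cdn: cdn is gray → back edge
First back edge: ingest → cdn.

ingest→cdn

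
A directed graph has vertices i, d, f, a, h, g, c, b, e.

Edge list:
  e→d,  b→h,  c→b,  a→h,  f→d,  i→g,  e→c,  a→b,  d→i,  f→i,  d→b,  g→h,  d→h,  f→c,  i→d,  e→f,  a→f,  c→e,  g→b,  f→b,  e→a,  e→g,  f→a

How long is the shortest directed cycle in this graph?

2

For each vertex v, BFS finds the shortest path from v back to v.
The shortest such closed walk is e → c → e, length 2.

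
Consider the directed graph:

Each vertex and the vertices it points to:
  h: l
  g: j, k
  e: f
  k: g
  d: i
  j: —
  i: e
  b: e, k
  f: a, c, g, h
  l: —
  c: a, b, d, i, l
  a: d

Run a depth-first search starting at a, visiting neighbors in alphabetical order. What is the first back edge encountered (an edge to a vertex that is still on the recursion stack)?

f→a

DFS from a (visiting neighbors in alphabetical order); mark gray on enter, black on exit:
a gray
  d gray
    i gray
      e gray
        f gray
          f→a: a is gray → back edge
First back edge: f → a.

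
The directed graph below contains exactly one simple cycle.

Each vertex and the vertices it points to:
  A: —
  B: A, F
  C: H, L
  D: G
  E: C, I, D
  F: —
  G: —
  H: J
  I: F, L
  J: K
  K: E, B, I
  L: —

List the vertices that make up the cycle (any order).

C, E, H, J, K

DFS with gray/black marking from J:
J gray
  K gray
    E gray
      C gray
        H gray
          H→J: J is gray → back edge
Back edge closes the cycle J → K → E → C → H → J; its vertices are {C, E, H, J, K}.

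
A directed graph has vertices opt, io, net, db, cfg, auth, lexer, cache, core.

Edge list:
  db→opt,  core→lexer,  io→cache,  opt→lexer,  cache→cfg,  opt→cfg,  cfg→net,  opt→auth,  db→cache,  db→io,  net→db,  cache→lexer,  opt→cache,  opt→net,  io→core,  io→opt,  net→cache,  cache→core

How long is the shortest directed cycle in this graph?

For each vertex v, BFS finds the shortest path from v back to v.
The shortest such closed walk is net → cache → cfg → net, length 3.

3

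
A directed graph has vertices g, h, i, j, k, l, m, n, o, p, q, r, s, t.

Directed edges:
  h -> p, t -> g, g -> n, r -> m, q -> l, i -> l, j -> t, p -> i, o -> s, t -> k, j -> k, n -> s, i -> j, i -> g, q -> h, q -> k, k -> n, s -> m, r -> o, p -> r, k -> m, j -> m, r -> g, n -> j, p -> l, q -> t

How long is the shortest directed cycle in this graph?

For each vertex v, BFS finds the shortest path from v back to v.
The shortest such closed walk is j → k → n → j, length 3.

3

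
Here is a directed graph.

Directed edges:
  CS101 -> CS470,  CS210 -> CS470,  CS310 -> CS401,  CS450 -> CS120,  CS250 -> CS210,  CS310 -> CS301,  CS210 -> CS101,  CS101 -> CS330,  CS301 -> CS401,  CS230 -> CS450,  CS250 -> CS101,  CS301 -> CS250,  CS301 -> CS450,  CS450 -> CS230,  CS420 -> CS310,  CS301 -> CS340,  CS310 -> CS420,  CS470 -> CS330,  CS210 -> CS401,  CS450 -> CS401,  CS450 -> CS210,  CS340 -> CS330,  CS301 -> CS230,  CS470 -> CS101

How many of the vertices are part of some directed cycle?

6

A vertex is on a directed cycle iff it belongs to a strongly connected component of size ≥ 2 (or has a self-loop).
The vertices on cycles are {CS101, CS230, CS310, CS420, CS450, CS470} — 6 in total.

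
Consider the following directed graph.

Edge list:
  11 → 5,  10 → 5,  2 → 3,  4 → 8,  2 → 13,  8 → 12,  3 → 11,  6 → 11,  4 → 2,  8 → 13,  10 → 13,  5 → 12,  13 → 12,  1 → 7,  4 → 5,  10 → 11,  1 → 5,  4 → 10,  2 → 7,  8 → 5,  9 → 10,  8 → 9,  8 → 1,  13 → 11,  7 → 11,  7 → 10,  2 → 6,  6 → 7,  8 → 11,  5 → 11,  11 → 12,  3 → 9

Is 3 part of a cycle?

3 lies on a cycle iff there is a path from 3 back to itself.
Exploring from 3, it never reaches itself; equivalently, its strongly connected component is a singleton.

No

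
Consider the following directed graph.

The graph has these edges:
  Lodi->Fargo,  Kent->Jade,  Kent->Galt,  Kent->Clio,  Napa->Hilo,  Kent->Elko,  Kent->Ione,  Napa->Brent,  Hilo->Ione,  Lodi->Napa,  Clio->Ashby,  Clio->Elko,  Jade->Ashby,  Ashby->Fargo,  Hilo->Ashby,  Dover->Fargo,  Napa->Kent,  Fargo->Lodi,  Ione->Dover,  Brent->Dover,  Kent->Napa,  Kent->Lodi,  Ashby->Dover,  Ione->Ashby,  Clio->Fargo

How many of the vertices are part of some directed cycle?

11

A vertex is on a directed cycle iff it belongs to a strongly connected component of size ≥ 2 (or has a self-loop).
The vertices on cycles are {Clio, Hilo, Ione, Jade, Kent, Lodi, Napa, Ashby, Brent, Dover, Fargo} — 11 in total.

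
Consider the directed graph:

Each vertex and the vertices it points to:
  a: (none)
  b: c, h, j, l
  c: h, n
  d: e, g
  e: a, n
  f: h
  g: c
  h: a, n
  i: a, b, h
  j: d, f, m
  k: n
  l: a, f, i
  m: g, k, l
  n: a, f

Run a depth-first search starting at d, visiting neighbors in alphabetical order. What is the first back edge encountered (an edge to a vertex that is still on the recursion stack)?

h→n

DFS from d (visiting neighbors in alphabetical order); mark gray on enter, black on exit:
d gray
  e gray
    a gray
    a black
    n gray
      n→a: a black — skip
      f gray
        h gray
          h→a: a black — skip
          h→n: n is gray → back edge
First back edge: h → n.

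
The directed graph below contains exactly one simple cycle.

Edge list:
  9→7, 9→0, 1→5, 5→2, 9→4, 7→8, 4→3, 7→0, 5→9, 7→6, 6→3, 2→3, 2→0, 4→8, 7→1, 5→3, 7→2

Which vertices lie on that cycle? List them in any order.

1, 5, 7, 9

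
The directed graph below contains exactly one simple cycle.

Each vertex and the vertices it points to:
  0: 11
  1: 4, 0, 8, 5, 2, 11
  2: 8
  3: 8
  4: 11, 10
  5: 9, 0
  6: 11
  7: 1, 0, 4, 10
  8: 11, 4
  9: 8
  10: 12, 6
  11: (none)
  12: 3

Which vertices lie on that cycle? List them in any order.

3, 4, 8, 10, 12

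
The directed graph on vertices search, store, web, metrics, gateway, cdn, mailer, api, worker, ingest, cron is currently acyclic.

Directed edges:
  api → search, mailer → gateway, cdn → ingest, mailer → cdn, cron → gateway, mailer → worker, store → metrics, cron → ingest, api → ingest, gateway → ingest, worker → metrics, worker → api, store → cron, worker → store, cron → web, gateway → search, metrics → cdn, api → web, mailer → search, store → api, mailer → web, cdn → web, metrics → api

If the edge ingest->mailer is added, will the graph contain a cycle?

Adding ingest→mailer creates a cycle iff mailer can already reach ingest.
Path from mailer: mailer → gateway → ingest.
So mailer → … → ingest → mailer is a cycle.

Yes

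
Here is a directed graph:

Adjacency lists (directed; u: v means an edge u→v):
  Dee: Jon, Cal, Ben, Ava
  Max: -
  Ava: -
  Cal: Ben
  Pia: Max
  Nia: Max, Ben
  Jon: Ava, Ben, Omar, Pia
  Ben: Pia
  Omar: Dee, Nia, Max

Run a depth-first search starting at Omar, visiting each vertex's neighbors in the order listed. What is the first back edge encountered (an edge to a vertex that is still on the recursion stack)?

Jon->Omar

DFS from Omar (visiting each vertex's neighbors in the order listed); mark gray on enter, black on exit:
Omar gray
  Dee gray
    Jon gray
      Ava gray
      Ava black
      Ben gray
        Pia gray
          Max gray
          Max black
        Pia black
      Ben black
      Jon→Omar: Omar is gray → back edge
First back edge: Jon → Omar.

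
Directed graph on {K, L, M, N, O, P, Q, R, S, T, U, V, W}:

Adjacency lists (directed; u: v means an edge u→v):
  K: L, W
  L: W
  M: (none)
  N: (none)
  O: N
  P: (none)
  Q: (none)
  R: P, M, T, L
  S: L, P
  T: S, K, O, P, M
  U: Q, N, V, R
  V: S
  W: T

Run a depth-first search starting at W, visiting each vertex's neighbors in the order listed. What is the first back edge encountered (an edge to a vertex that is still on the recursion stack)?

L→W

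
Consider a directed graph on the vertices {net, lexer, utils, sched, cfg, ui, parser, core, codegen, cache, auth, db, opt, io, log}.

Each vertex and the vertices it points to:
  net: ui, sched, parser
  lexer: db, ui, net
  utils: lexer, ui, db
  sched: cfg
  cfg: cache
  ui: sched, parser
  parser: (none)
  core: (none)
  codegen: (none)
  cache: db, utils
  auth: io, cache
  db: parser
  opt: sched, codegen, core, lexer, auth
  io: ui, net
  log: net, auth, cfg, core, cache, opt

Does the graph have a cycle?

Yes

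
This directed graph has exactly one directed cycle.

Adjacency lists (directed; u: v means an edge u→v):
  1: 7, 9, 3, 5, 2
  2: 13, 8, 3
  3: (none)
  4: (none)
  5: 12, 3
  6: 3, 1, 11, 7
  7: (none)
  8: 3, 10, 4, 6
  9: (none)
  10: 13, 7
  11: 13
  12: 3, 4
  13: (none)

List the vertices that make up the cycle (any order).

1, 2, 6, 8

DFS with gray/black marking from 8:
8 gray
  3 gray
  3 black
  10 gray
    13 gray
    13 black
    7 gray
    7 black
  10 black
  4 gray
  4 black
  6 gray
    6→3: 3 black — skip
    1 gray
      1→7: 7 black — skip
      9 gray
      9 black
      1→3: 3 black — skip
      5 gray
        12 gray
          12→3: 3 black — skip
          12→4: 4 black — skip
        12 black
        5→3: 3 black — skip
      5 black
      2 gray
        2→13: 13 black — skip
        2→8: 8 is gray → back edge
Back edge closes the cycle 8 → 6 → 1 → 2 → 8; its vertices are {1, 2, 6, 8}.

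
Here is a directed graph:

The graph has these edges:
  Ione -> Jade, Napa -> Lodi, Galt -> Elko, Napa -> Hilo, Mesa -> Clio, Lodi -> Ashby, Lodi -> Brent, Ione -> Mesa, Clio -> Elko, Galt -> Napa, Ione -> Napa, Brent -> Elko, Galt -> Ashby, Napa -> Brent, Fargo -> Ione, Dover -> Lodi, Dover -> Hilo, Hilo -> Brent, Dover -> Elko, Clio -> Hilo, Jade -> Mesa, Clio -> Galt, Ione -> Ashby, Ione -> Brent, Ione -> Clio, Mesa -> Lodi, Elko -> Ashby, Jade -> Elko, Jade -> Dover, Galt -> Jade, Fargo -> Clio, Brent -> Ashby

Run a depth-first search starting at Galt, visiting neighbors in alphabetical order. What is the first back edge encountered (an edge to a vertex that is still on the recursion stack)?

DFS from Galt (visiting neighbors in alphabetical order); mark gray on enter, black on exit:
Galt gray
  Ashby gray
  Ashby black
  Elko gray
    Elko→Ashby: Ashby black — skip
  Elko black
  Jade gray
    Dover gray
      Dover→Elko: Elko black — skip
      Hilo gray
        Brent gray
          Brent→Ashby: Ashby black — skip
          Brent→Elko: Elko black — skip
        Brent black
      Hilo black
      Lodi gray
        Lodi→Ashby: Ashby black — skip
        Lodi→Brent: Brent black — skip
      Lodi black
    Dover black
    Jade→Elko: Elko black — skip
    Mesa gray
      Clio gray
        Clio→Elko: Elko black — skip
        Clio→Galt: Galt is gray → back edge
First back edge: Clio → Galt.

Clio->Galt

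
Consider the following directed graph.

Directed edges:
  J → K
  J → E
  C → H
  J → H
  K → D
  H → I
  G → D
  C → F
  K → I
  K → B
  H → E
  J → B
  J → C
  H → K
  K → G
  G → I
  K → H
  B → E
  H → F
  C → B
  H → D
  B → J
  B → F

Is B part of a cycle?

Yes

B is on a cycle iff B can reach itself via ≥1 edge.
B → J → B — yes.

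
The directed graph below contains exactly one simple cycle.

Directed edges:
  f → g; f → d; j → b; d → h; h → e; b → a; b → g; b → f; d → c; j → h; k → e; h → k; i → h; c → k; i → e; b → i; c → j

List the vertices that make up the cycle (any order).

b, c, d, f, j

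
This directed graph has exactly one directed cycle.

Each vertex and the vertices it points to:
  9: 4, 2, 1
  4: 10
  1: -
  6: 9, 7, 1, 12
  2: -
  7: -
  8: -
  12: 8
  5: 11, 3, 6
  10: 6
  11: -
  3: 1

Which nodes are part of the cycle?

DFS with gray/black marking from 6:
6 gray
  9 gray
    4 gray
      10 gray
        10→6: 6 is gray → back edge
Back edge closes the cycle 6 → 9 → 4 → 10 → 6; its vertices are {4, 6, 9, 10}.

4, 6, 9, 10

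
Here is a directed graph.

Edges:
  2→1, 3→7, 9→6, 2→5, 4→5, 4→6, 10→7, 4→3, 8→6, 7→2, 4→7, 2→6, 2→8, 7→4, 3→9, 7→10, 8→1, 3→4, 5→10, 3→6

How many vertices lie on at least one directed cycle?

A vertex is on a directed cycle iff it belongs to a strongly connected component of size ≥ 2 (or has a self-loop).
The vertices on cycles are {2, 3, 4, 5, 7, 10} — 6 in total.

6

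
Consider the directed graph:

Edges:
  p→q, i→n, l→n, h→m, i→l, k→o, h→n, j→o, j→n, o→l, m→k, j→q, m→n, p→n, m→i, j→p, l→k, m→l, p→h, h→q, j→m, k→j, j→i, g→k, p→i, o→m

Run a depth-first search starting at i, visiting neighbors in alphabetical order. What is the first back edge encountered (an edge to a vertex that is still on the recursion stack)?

DFS from i (visiting neighbors in alphabetical order); mark gray on enter, black on exit:
i gray
  l gray
    k gray
      j gray
        j→i: i is gray → back edge
First back edge: j → i.

j→i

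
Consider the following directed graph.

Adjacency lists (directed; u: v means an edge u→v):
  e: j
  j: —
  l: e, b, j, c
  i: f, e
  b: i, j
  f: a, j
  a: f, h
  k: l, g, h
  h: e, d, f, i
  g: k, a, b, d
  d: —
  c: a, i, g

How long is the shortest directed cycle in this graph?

2

For each vertex v, BFS finds the shortest path from v back to v.
The shortest such closed walk is k → g → k, length 2.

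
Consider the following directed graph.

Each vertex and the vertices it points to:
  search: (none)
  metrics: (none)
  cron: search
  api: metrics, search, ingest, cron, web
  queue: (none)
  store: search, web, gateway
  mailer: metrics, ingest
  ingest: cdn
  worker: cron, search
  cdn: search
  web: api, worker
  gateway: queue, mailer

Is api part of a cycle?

Yes

api is on a cycle iff api can reach itself via ≥1 edge.
api → web → api — yes.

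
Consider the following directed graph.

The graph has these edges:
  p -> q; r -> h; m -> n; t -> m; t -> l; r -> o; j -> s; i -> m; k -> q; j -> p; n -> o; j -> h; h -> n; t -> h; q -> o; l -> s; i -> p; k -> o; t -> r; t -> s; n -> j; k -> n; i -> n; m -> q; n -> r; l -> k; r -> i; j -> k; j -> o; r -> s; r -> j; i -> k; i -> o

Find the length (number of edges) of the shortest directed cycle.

For each vertex v, BFS finds the shortest path from v back to v.
The shortest such closed walk is r → h → n → r, length 3.

3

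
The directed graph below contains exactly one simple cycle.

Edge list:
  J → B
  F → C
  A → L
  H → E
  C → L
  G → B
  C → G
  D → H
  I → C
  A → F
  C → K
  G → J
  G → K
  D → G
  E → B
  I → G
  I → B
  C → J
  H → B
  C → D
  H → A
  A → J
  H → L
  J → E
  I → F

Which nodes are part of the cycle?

DFS with gray/black marking from C:
C gray
  J gray
    B gray
    B black
    E gray
      E→B: B black — skip
    E black
  J black
  G gray
    G→J: J black — skip
    G→B: B black — skip
    K gray
    K black
  G black
  C→K: K black — skip
  L gray
  L black
  D gray
    H gray
      A gray
        A→J: J black — skip
        F gray
          F→C: C is gray → back edge
Back edge closes the cycle C → D → H → A → F → C; its vertices are {A, C, D, F, H}.

A, C, D, F, H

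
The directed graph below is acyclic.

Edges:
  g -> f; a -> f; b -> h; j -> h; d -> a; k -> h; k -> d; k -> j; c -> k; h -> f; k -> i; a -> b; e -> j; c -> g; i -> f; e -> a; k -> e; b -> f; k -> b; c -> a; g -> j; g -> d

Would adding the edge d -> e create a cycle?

Adding d→e creates a cycle iff e can already reach d.
Explore from e: no path reaches d. The graph stays acyclic.

No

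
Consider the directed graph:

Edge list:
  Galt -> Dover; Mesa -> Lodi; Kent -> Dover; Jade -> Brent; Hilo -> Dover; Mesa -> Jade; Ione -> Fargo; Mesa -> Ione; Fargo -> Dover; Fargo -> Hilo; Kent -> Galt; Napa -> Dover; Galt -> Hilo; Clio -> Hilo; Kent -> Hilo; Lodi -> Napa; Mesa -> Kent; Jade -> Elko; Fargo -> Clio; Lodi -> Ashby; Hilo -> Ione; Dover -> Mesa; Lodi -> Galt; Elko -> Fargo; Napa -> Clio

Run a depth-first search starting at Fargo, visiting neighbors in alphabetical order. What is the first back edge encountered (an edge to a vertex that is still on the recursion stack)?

Ione→Fargo

DFS from Fargo (visiting neighbors in alphabetical order); mark gray on enter, black on exit:
Fargo gray
  Clio gray
    Hilo gray
      Dover gray
        Mesa gray
          Ione gray
            Ione→Fargo: Fargo is gray → back edge
First back edge: Ione → Fargo.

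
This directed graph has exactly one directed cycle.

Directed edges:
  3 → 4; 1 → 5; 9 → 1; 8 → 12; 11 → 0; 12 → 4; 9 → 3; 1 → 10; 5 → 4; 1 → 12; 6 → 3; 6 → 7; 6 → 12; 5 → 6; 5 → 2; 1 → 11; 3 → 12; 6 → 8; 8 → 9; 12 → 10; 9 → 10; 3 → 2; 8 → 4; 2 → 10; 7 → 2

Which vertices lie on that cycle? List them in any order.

DFS with gray/black marking from 9:
9 gray
  10 gray
  10 black
  1 gray
    1→10: 10 black — skip
    11 gray
      0 gray
      0 black
    11 black
    5 gray
      4 gray
      4 black
      6 gray
        3 gray
          3→4: 4 black — skip
          2 gray
            2→10: 10 black — skip
          2 black
          12 gray
            12→10: 10 black — skip
            12→4: 4 black — skip
          12 black
        3 black
        6→12: 12 black — skip
        7 gray
          7→2: 2 black — skip
        7 black
        8 gray
          8→12: 12 black — skip
          8→9: 9 is gray → back edge
Back edge closes the cycle 9 → 1 → 5 → 6 → 8 → 9; its vertices are {1, 5, 6, 8, 9}.

1, 5, 6, 8, 9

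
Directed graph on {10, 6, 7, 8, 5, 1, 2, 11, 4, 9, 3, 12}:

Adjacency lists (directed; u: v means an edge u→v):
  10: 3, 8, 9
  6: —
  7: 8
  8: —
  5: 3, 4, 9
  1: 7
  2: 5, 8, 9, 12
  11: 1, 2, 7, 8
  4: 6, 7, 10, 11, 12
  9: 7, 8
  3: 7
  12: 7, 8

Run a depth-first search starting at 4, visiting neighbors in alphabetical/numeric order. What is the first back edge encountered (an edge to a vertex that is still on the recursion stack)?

5→4

DFS from 4 (visiting neighbors in alphabetical/numeric order); mark gray on enter, black on exit:
4 gray
  6 gray
  6 black
  7 gray
    8 gray
    8 black
  7 black
  10 gray
    3 gray
      3→7: 7 black — skip
    3 black
    10→8: 8 black — skip
    9 gray
      9→7: 7 black — skip
      9→8: 8 black — skip
    9 black
  10 black
  11 gray
    1 gray
      1→7: 7 black — skip
    1 black
    2 gray
      5 gray
        5→3: 3 black — skip
        5→4: 4 is gray → back edge
First back edge: 5 → 4.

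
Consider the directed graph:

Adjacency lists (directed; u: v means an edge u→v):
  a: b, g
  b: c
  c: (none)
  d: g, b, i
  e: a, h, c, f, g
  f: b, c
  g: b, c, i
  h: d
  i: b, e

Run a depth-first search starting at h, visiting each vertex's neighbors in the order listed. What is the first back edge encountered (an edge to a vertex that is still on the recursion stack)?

a->g

DFS from h (visiting each vertex's neighbors in the order listed); mark gray on enter, black on exit:
h gray
  d gray
    g gray
      b gray
        c gray
        c black
      b black
      g→c: c black — skip
      i gray
        i→b: b black — skip
        e gray
          a gray
            a→b: b black — skip
            a→g: g is gray → back edge
First back edge: a → g.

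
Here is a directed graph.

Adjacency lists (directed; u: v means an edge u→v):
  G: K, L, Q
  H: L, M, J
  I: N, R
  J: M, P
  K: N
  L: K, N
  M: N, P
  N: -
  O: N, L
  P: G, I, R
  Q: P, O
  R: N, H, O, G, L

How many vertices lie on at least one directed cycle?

A vertex is on a directed cycle iff it belongs to a strongly connected component of size ≥ 2 (or has a self-loop).
The vertices on cycles are {G, H, I, J, M, P, Q, R} — 8 in total.

8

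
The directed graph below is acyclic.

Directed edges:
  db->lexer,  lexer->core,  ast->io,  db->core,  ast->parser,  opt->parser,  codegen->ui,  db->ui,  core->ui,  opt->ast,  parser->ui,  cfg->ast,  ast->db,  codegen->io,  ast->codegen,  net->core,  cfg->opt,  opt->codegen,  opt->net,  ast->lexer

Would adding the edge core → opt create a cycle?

Adding core→opt creates a cycle iff opt can already reach core.
Path from opt: opt → net → core.
So opt → … → core → opt is a cycle.

Yes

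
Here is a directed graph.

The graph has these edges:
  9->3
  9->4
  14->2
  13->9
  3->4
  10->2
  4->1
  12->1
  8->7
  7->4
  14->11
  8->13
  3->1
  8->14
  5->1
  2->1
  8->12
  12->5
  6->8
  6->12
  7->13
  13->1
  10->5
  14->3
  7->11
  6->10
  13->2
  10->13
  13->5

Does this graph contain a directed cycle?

DFS with white/gray/black marking, starting from 3:
3 gray
  1 gray
  1 black
  4 gray
    4→1: 1 black — skip
  4 black
3 black
12 gray
  12→1: 1 black — skip
  5 gray
    5→1: 1 black — skip
  5 black
12 black
6 gray
  6→12: 12 black — skip
  8 gray
    8→12: 12 black — skip
    14 gray
      2 gray
        2→1: 1 black — skip
      2 black
      11 gray
      11 black
      14→3: 3 black — skip
    14 black
    13 gray
      9 gray
        9→4: 4 black — skip
        9→3: 3 black — skip
      9 black
      13→2: 2 black — skip
      13→1: 1 black — skip
      13→5: 5 black — skip
    13 black
    7 gray
      7→13: 13 black — skip
      7→11: 11 black — skip
      7→4: 4 black — skip
    7 black
  8 black
  10 gray
    10→2: 2 black — skip
    10→5: 5 black — skip
    10→13: 13 black — skip
  10 black
6 black
Every edge goes to a white or black vertex — no back edge, so the graph is acyclic.

No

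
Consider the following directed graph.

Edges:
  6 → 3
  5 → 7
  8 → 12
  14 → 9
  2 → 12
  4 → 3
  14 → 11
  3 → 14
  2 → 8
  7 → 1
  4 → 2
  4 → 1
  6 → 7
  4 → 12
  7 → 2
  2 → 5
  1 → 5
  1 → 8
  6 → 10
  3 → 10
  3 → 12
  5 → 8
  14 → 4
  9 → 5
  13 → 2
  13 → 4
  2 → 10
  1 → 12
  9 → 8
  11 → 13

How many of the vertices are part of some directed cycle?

9

A vertex is on a directed cycle iff it belongs to a strongly connected component of size ≥ 2 (or has a self-loop).
The vertices on cycles are {1, 2, 3, 4, 5, 7, 11, 13, 14} — 9 in total.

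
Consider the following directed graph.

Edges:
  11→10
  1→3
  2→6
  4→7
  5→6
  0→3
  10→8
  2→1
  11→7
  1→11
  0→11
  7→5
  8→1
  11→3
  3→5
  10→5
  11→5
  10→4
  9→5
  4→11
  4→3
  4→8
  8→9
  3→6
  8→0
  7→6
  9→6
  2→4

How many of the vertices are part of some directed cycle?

6

A vertex is on a directed cycle iff it belongs to a strongly connected component of size ≥ 2 (or has a self-loop).
The vertices on cycles are {0, 1, 4, 8, 10, 11} — 6 in total.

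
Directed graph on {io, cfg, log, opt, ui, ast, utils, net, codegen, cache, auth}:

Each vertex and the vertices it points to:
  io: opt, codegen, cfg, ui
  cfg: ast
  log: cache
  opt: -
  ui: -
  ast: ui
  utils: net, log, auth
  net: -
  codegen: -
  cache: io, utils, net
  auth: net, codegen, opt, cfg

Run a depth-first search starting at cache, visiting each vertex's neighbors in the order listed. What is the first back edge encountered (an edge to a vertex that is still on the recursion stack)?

log→cache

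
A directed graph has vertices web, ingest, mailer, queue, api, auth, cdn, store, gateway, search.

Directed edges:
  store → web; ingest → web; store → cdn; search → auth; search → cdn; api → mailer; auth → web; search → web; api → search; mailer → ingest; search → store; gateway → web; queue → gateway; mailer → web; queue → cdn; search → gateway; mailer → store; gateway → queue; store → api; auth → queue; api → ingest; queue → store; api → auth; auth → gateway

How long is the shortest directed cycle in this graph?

2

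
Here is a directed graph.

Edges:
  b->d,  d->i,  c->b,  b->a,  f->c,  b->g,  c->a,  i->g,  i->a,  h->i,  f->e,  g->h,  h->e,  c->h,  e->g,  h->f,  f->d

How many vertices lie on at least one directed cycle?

8

A vertex is on a directed cycle iff it belongs to a strongly connected component of size ≥ 2 (or has a self-loop).
The vertices on cycles are {b, c, d, e, f, g, h, i} — 8 in total.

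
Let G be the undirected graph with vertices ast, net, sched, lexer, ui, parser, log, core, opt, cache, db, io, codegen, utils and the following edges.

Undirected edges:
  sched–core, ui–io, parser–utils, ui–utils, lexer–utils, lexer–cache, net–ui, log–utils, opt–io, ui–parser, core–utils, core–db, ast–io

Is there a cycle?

DFS, tracking each vertex's parent; an edge to a visited non-parent vertex closes a cycle.
Start from cache:
visit cache (parent –)
  visit lexer (parent cache)
    visit utils (parent lexer)
      visit ui (parent utils)
        visit io (parent ui)
          io–ui: parent, skip
          visit ast (parent io)
            ast–io: parent, skip
          visit opt (parent io)
            opt–io: parent, skip
        visit parser (parent ui)
          parser–utils: utils visited and ≠ parent → cycle
Cycle: utils – ui – parser – utils.

Yes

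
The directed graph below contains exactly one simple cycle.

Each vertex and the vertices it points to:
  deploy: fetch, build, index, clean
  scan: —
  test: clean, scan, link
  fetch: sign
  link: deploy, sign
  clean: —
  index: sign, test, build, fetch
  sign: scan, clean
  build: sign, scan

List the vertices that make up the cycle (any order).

DFS with gray/black marking from link:
link gray
  deploy gray
    fetch gray
      sign gray
        scan gray
        scan black
        clean gray
        clean black
      sign black
    fetch black
    build gray
      build→sign: sign black — skip
      build→scan: scan black — skip
    build black
    index gray
      index→sign: sign black — skip
      test gray
        test→clean: clean black — skip
        test→scan: scan black — skip
        test→link: link is gray → back edge
Back edge closes the cycle link → deploy → index → test → link; its vertices are {link, test, index, deploy}.

link, test, index, deploy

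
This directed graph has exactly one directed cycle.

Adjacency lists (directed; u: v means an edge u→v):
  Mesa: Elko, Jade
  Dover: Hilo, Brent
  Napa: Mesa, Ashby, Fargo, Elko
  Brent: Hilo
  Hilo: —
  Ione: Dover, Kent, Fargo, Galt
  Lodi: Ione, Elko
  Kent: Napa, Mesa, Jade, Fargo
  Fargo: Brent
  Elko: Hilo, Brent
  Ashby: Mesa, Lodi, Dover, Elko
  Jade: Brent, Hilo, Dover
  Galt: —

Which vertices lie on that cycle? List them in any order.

Ione, Kent, Lodi, Napa, Ashby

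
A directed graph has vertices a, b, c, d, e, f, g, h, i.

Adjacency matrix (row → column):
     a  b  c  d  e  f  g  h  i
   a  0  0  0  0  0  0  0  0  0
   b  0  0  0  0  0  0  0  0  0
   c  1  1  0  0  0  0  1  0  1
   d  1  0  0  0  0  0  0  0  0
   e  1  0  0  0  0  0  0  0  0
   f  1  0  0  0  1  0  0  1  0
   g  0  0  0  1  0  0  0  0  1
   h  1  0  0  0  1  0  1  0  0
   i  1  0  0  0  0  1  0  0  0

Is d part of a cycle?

d lies on a cycle iff there is a path from d back to itself.
Exploring from d, it never reaches itself; equivalently, its strongly connected component is a singleton.

No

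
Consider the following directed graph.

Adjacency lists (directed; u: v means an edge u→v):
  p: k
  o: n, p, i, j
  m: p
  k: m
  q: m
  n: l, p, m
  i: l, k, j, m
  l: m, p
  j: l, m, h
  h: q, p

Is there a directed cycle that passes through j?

No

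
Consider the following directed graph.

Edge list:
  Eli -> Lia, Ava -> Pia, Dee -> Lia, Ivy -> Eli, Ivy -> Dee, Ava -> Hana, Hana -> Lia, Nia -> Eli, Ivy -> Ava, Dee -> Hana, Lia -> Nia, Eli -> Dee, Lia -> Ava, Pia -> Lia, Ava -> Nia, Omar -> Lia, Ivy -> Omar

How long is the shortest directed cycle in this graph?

For each vertex v, BFS finds the shortest path from v back to v.
The shortest such closed walk is Ava → Hana → Lia → Ava, length 3.

3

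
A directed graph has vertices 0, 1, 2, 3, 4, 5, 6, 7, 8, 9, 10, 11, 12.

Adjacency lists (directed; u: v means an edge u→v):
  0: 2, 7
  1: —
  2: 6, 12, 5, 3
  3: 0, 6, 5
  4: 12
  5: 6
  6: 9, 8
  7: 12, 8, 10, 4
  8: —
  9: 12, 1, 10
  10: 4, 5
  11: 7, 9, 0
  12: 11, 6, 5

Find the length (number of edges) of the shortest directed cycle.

For each vertex v, BFS finds the shortest path from v back to v.
The shortest such closed walk is 11 → 7 → 12 → 11, length 3.

3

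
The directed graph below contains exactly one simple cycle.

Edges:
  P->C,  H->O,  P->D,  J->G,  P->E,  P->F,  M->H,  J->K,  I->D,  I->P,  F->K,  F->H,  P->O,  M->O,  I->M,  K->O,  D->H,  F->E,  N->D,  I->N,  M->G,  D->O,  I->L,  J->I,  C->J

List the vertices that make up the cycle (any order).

DFS with gray/black marking from I:
I gray
  L gray
  L black
  P gray
    O gray
    O black
    F gray
      K gray
        K→O: O black — skip
      K black
      H gray
        H→O: O black — skip
      H black
      E gray
      E black
    F black
    P→E: E black — skip
    D gray
      D→O: O black — skip
      D→H: H black — skip
    D black
    C gray
      J gray
        G gray
        G black
        J→I: I is gray → back edge
Back edge closes the cycle I → P → C → J → I; its vertices are {C, I, J, P}.

C, I, J, P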